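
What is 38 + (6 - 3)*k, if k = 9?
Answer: 65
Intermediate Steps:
38 + (6 - 3)*k = 38 + (6 - 3)*9 = 38 + 3*9 = 38 + 27 = 65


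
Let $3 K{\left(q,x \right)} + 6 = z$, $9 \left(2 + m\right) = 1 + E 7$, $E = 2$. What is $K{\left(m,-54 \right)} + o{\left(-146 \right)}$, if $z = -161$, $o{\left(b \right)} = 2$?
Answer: $- \frac{161}{3} \approx -53.667$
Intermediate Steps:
$m = - \frac{1}{3}$ ($m = -2 + \frac{1 + 2 \cdot 7}{9} = -2 + \frac{1 + 14}{9} = -2 + \frac{1}{9} \cdot 15 = -2 + \frac{5}{3} = - \frac{1}{3} \approx -0.33333$)
$K{\left(q,x \right)} = - \frac{167}{3}$ ($K{\left(q,x \right)} = -2 + \frac{1}{3} \left(-161\right) = -2 - \frac{161}{3} = - \frac{167}{3}$)
$K{\left(m,-54 \right)} + o{\left(-146 \right)} = - \frac{167}{3} + 2 = - \frac{161}{3}$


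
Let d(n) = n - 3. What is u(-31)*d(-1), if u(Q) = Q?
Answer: 124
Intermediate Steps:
d(n) = -3 + n
u(-31)*d(-1) = -31*(-3 - 1) = -31*(-4) = 124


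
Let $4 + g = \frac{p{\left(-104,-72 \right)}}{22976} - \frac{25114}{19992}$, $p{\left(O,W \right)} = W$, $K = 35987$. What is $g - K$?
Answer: $- \frac{258321052265}{7177128} \approx -35992.0$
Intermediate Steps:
$g = - \frac{37746929}{7177128}$ ($g = -4 - \left(\frac{9}{2872} + \frac{12557}{9996}\right) = -4 - \frac{9038417}{7177128} = - \frac{37746929}{7177128} \approx -5.2593$)
$g - K = - \frac{37746929}{7177128} - 35987 = - \frac{258321052265}{7177128}$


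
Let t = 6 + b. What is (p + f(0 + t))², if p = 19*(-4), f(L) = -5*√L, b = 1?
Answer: 5951 + 760*√7 ≈ 7961.8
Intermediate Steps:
t = 7 (t = 6 + 1 = 7)
p = -76
(p + f(0 + t))² = (-76 - 5*√(0 + 7))² = (-76 - 5*√7)²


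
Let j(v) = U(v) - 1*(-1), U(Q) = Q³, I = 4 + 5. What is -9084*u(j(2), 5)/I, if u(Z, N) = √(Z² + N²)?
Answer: -3028*√106/3 ≈ -10392.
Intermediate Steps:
I = 9
j(v) = 1 + v³ (j(v) = v³ - 1*(-1) = v³ + 1 = 1 + v³)
u(Z, N) = √(N² + Z²)
-9084*u(j(2), 5)/I = -9084*√(5² + (1 + 2³)²)/9 = -9084*√(25 + (1 + 8)²)/9 = -9084*√(25 + 9²)/9 = -9084*√(25 + 81)/9 = -9084*√106/9 = -3028*√106/3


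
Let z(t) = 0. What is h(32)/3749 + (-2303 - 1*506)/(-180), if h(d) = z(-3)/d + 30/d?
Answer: 42124439/2699280 ≈ 15.606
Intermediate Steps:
h(d) = 30/d (h(d) = 0/d + 30/d = 0 + 30/d = 30/d)
h(32)/3749 + (-2303 - 1*506)/(-180) = (30/32)/3749 + (-2303 - 1*506)/(-180) = (30*(1/32))*(1/3749) + (-2303 - 506)*(-1/180) = (15/16)*(1/3749) - 2809*(-1/180) = 15/59984 + 2809/180 = 42124439/2699280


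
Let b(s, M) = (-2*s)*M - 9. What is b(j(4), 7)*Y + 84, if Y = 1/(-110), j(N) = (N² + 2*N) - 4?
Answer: 9529/110 ≈ 86.627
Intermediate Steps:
j(N) = -4 + N² + 2*N
Y = -1/110 ≈ -0.0090909
b(s, M) = -9 - 2*M*s (b(s, M) = -2*M*s - 9 = -9 - 2*M*s)
b(j(4), 7)*Y + 84 = (-9 - 2*7*(-4 + 4² + 2*4))*(-1/110) + 84 = (-9 - 2*7*(-4 + 16 + 8))*(-1/110) + 84 = (-9 - 2*7*20)*(-1/110) + 84 = (-9 - 280)*(-1/110) + 84 = -289*(-1/110) + 84 = 289/110 + 84 = 9529/110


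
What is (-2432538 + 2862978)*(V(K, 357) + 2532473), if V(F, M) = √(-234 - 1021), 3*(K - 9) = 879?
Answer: 1090077678120 + 430440*I*√1255 ≈ 1.0901e+12 + 1.5249e+7*I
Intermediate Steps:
K = 302 (K = 9 + (⅓)*879 = 9 + 293 = 302)
V(F, M) = I*√1255 (V(F, M) = √(-1255) = I*√1255)
(-2432538 + 2862978)*(V(K, 357) + 2532473) = (-2432538 + 2862978)*(I*√1255 + 2532473) = 430440*(2532473 + I*√1255) = 1090077678120 + 430440*I*√1255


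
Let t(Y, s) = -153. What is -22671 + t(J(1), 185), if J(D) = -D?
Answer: -22824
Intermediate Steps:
-22671 + t(J(1), 185) = -22671 - 153 = -22824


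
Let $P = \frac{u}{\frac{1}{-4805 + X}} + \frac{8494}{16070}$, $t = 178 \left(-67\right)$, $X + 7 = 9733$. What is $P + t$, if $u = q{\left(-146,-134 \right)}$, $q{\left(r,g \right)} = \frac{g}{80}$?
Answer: $- \frac{1296408453}{64280} \approx -20168.0$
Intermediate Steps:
$q{\left(r,g \right)} = \frac{g}{80}$ ($q{\left(r,g \right)} = g \frac{1}{80} = \frac{g}{80}$)
$X = 9726$ ($X = -7 + 9733 = 9726$)
$u = - \frac{67}{40}$ ($u = \frac{1}{80} \left(-134\right) = - \frac{67}{40} \approx -1.675$)
$t = -11926$
$P = - \frac{529805173}{64280}$ ($P = - \frac{67}{40 \frac{1}{-4805 + 9726}} + \frac{8494}{16070} = - \frac{67}{40 \cdot \frac{1}{4921}} + 8494 \cdot \frac{1}{16070} = - \frac{67 \frac{1}{\frac{1}{4921}}}{40} + \frac{4247}{8035} = \left(- \frac{67}{40}\right) 4921 + \frac{4247}{8035} = - \frac{329707}{40} + \frac{4247}{8035} = - \frac{529805173}{64280} \approx -8242.1$)
$P + t = - \frac{529805173}{64280} - 11926 = - \frac{1296408453}{64280}$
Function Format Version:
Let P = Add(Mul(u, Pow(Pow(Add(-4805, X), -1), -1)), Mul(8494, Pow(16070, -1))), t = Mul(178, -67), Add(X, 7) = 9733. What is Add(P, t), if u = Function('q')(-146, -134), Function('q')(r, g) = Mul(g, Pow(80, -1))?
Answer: Rational(-1296408453, 64280) ≈ -20168.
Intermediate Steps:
Function('q')(r, g) = Mul(Rational(1, 80), g) (Function('q')(r, g) = Mul(g, Rational(1, 80)) = Mul(Rational(1, 80), g))
X = 9726 (X = Add(-7, 9733) = 9726)
u = Rational(-67, 40) (u = Mul(Rational(1, 80), -134) = Rational(-67, 40) ≈ -1.6750)
t = -11926
P = Rational(-529805173, 64280) (P = Add(Mul(Rational(-67, 40), Pow(Pow(Add(-4805, 9726), -1), -1)), Mul(8494, Pow(16070, -1))) = Add(Mul(Rational(-67, 40), Pow(Pow(4921, -1), -1)), Mul(8494, Rational(1, 16070))) = Add(Mul(Rational(-67, 40), Pow(Rational(1, 4921), -1)), Rational(4247, 8035)) = Add(Mul(Rational(-67, 40), 4921), Rational(4247, 8035)) = Add(Rational(-329707, 40), Rational(4247, 8035)) = Rational(-529805173, 64280) ≈ -8242.1)
Add(P, t) = Add(Rational(-529805173, 64280), -11926) = Rational(-1296408453, 64280)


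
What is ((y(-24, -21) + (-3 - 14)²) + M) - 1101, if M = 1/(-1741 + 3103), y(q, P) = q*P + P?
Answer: -448097/1362 ≈ -329.00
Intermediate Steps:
y(q, P) = P + P*q (y(q, P) = P*q + P = P + P*q)
M = 1/1362 ≈ 0.00073421
((y(-24, -21) + (-3 - 14)²) + M) - 1101 = ((-21*(1 - 24) + (-3 - 14)²) + 1/1362) - 1101 = ((-21*(-23) + (-17)²) + 1/1362) - 1101 = ((483 + 289) + 1/1362) - 1101 = (772 + 1/1362) - 1101 = 1051465/1362 - 1101 = -448097/1362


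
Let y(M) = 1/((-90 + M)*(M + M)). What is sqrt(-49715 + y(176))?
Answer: I*sqrt(711851982567)/3784 ≈ 222.97*I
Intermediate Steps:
y(M) = 1/(2*M*(-90 + M)) (y(M) = 1/((-90 + M)*(2*M)) = 1/(2*M*(-90 + M)))
sqrt(-49715 + y(176)) = sqrt(-49715 + (1/2)/(176*(-90 + 176))) = sqrt(-49715 + (1/2)*(1/176)/86) = sqrt(-49715 + (1/2)*(1/176)*(1/86)) = sqrt(-49715 + 1/30272) = sqrt(-1504972479/30272) = I*sqrt(711851982567)/3784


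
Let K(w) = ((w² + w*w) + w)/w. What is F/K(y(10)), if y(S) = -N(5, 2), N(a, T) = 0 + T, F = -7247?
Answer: 7247/3 ≈ 2415.7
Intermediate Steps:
N(a, T) = T
y(S) = -2 (y(S) = -1*2 = -2)
K(w) = (w + 2*w²)/w (K(w) = ((w² + w²) + w)/w = (2*w² + w)/w = (w + 2*w²)/w)
F/K(y(10)) = -7247/(1 + 2*(-2)) = -7247/(1 - 4) = -7247/(-3) = -7247*(-⅓) = 7247/3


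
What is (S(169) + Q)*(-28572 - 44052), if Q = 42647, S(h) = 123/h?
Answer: -523435010784/169 ≈ -3.0972e+9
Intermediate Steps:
(S(169) + Q)*(-28572 - 44052) = (123/169 + 42647)*(-28572 - 44052) = (123*(1/169) + 42647)*(-72624) = (123/169 + 42647)*(-72624) = (7207466/169)*(-72624) = -523435010784/169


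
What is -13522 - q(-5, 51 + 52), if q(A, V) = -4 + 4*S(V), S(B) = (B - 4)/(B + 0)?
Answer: -1392750/103 ≈ -13522.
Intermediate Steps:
S(B) = (-4 + B)/B
q(A, V) = -4 + 4*(-4 + V)/V (q(A, V) = -4 + 4*((-4 + V)/V) = -4 + 4*(-4 + V)/V)
-13522 - q(-5, 51 + 52) = -13522 - (-16)/(51 + 52) = -13522 - (-16)/103 = -13522 - 1*(-16/103) = -13522 + 16/103 = -1392750/103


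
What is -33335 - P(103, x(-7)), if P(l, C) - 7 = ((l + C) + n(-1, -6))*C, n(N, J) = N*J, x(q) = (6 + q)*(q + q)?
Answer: -35064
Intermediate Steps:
x(q) = 2*q*(6 + q) (x(q) = (6 + q)*(2*q) = 2*q*(6 + q))
n(N, J) = J*N
P(l, C) = 7 + C*(6 + C + l) (P(l, C) = 7 + ((l + C) - 6*(-1))*C = 7 + ((C + l) + 6)*C = 7 + (6 + C + l)*C = 7 + C*(6 + C + l))
-33335 - P(103, x(-7)) = -33335 - (7 + (2*(-7)*(6 - 7))² + 6*(2*(-7)*(6 - 7)) + (2*(-7)*(6 - 7))*103) = -33335 - (7 + (2*(-7)*(-1))² + 6*(2*(-7)*(-1)) + (2*(-7)*(-1))*103) = -33335 - (7 + 14² + 6*14 + 14*103) = -33335 - (7 + 196 + 84 + 1442) = -33335 - 1*1729 = -33335 - 1729 = -35064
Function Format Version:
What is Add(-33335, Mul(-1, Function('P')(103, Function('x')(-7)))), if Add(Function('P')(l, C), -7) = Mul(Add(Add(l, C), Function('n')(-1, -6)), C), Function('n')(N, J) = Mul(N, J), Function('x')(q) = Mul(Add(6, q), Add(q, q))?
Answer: -35064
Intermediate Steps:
Function('x')(q) = Mul(2, q, Add(6, q)) (Function('x')(q) = Mul(Add(6, q), Mul(2, q)) = Mul(2, q, Add(6, q)))
Function('n')(N, J) = Mul(J, N)
Function('P')(l, C) = Add(7, Mul(C, Add(6, C, l))) (Function('P')(l, C) = Add(7, Mul(Add(Add(l, C), Mul(-6, -1)), C)) = Add(7, Mul(Add(Add(C, l), 6), C)) = Add(7, Mul(Add(6, C, l), C)) = Add(7, Mul(C, Add(6, C, l))))
Add(-33335, Mul(-1, Function('P')(103, Function('x')(-7)))) = Add(-33335, Mul(-1, Add(7, Pow(Mul(2, -7, Add(6, -7)), 2), Mul(6, Mul(2, -7, Add(6, -7))), Mul(Mul(2, -7, Add(6, -7)), 103)))) = Add(-33335, Mul(-1, Add(7, Pow(Mul(2, -7, -1), 2), Mul(6, Mul(2, -7, -1)), Mul(Mul(2, -7, -1), 103)))) = Add(-33335, Mul(-1, Add(7, Pow(14, 2), Mul(6, 14), Mul(14, 103)))) = Add(-33335, Mul(-1, Add(7, 196, 84, 1442))) = Add(-33335, Mul(-1, 1729)) = Add(-33335, -1729) = -35064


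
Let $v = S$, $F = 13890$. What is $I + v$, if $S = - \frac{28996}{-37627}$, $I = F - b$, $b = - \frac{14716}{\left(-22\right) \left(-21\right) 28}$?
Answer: $\frac{1690446825817}{121685718} \approx 13892.0$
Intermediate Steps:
$b = - \frac{3679}{3234}$ ($b = - \frac{14716}{462 \cdot 28} = - \frac{14716}{12936} = \left(-14716\right) \frac{1}{12936} = - \frac{3679}{3234} \approx -1.1376$)
$I = \frac{44923939}{3234}$ ($I = 13890 - - \frac{3679}{3234} = 13890 + \frac{3679}{3234} = \frac{44923939}{3234} \approx 13891.0$)
$S = \frac{28996}{37627}$ ($S = \left(-28996\right) \left(- \frac{1}{37627}\right) = \frac{28996}{37627} \approx 0.77062$)
$v = \frac{28996}{37627} \approx 0.77062$
$I + v = \frac{44923939}{3234} + \frac{28996}{37627} = \frac{1690446825817}{121685718}$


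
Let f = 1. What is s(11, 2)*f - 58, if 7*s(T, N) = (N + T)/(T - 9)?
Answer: -799/14 ≈ -57.071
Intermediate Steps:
s(T, N) = (N + T)/(7*(-9 + T)) (s(T, N) = ((N + T)/(T - 9))/7 = ((N + T)/(-9 + T))/7 = (N + T)/(7*(-9 + T)))
s(11, 2)*f - 58 = ((2 + 11)/(7*(-9 + 11)))*1 - 58 = ((⅐)*13/2)*1 - 58 = ((⅐)*(½)*13)*1 - 58 = (13/14)*1 - 58 = 13/14 - 58 = -799/14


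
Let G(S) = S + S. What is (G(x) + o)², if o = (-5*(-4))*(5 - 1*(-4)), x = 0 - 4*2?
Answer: 26896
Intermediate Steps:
x = -8 (x = 0 - 8 = -8)
G(S) = 2*S
o = 180 (o = 20*(5 + 4) = 20*9 = 180)
(G(x) + o)² = (2*(-8) + 180)² = (-16 + 180)² = 164² = 26896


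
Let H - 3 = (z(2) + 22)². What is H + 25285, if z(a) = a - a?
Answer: 25772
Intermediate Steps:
z(a) = 0
H = 487 (H = 3 + (0 + 22)² = 3 + 22² = 3 + 484 = 487)
H + 25285 = 487 + 25285 = 25772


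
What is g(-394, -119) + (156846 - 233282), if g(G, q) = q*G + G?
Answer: -29944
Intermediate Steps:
g(G, q) = G + G*q (g(G, q) = G*q + G = G + G*q)
g(-394, -119) + (156846 - 233282) = -394*(1 - 119) + (156846 - 233282) = -394*(-118) - 76436 = 46492 - 76436 = -29944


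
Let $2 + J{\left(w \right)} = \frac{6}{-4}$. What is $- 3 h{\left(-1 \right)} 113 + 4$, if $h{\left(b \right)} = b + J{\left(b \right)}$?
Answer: $\frac{3059}{2} \approx 1529.5$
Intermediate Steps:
$J{\left(w \right)} = - \frac{7}{2}$ ($J{\left(w \right)} = -2 + \frac{6}{-4} = -2 + 6 \left(- \frac{1}{4}\right) = -2 - \frac{3}{2} = - \frac{7}{2}$)
$h{\left(b \right)} = - \frac{7}{2} + b$ ($h{\left(b \right)} = b - \frac{7}{2} = - \frac{7}{2} + b$)
$- 3 h{\left(-1 \right)} 113 + 4 = - 3 \left(- \frac{7}{2} - 1\right) 113 + 4 = \left(-3\right) \left(- \frac{9}{2}\right) 113 + 4 = \frac{27}{2} \cdot 113 + 4 = \frac{3051}{2} + 4 = \frac{3059}{2}$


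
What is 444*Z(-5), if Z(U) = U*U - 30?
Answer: -2220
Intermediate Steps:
Z(U) = -30 + U² (Z(U) = U² - 30 = -30 + U²)
444*Z(-5) = 444*(-30 + (-5)²) = 444*(-30 + 25) = 444*(-5) = -2220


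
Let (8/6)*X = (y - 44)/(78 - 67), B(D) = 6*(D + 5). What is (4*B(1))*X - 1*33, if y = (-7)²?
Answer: 177/11 ≈ 16.091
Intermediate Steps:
y = 49
B(D) = 30 + 6*D (B(D) = 6*(5 + D) = 30 + 6*D)
X = 15/44 (X = 3*((49 - 44)/(78 - 67))/4 = 3*(5/11)/4 = 3*(5*(1/11))/4 = (¾)*(5/11) = 15/44 ≈ 0.34091)
(4*B(1))*X - 1*33 = (4*(30 + 6*1))*(15/44) - 1*33 = (4*(30 + 6))*(15/44) - 33 = (4*36)*(15/44) - 33 = 144*(15/44) - 33 = 540/11 - 33 = 177/11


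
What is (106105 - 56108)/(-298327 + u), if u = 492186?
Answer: 49997/193859 ≈ 0.25790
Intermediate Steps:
(106105 - 56108)/(-298327 + u) = (106105 - 56108)/(-298327 + 492186) = 49997/193859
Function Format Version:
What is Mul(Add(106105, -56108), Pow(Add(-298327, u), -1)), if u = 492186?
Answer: Rational(49997, 193859) ≈ 0.25790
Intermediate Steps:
Mul(Add(106105, -56108), Pow(Add(-298327, u), -1)) = Mul(Add(106105, -56108), Pow(Add(-298327, 492186), -1)) = Mul(49997, Pow(193859, -1)) = Mul(49997, Rational(1, 193859)) = Rational(49997, 193859)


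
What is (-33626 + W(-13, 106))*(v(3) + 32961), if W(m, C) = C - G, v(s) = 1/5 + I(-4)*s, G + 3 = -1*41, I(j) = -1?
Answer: -5516543516/5 ≈ -1.1033e+9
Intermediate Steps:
G = -44 (G = -3 - 1*41 = -3 - 41 = -44)
v(s) = 1/5 - s
W(m, C) = 44 + C (W(m, C) = C - 1*(-44) = C + 44 = 44 + C)
(-33626 + W(-13, 106))*(v(3) + 32961) = (-33626 + (44 + 106))*((1/5 - 1*3) + 32961) = (-33626 + 150)*((1/5 - 3) + 32961) = -33476*(-14/5 + 32961) = -33476*164791/5 = -5516543516/5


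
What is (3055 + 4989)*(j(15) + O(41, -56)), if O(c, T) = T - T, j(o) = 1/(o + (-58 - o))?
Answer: -4022/29 ≈ -138.69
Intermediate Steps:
j(o) = -1/58 (j(o) = 1/(-58) = -1/58)
O(c, T) = 0
(3055 + 4989)*(j(15) + O(41, -56)) = (3055 + 4989)*(-1/58 + 0) = 8044*(-1/58) = -4022/29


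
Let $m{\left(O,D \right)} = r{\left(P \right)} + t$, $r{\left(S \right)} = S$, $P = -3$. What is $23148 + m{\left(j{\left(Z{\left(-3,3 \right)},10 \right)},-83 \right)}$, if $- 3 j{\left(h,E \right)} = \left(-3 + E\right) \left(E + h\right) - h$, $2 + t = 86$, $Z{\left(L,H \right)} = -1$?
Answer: $23229$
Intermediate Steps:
$t = 84$ ($t = -2 + 86 = 84$)
$j{\left(h,E \right)} = \frac{h}{3} - \frac{\left(-3 + E\right) \left(E + h\right)}{3}$ ($j{\left(h,E \right)} = - \frac{\left(-3 + E\right) \left(E + h\right) - h}{3} = - \frac{- h + \left(-3 + E\right) \left(E + h\right)}{3} = \frac{h}{3} - \frac{\left(-3 + E\right) \left(E + h\right)}{3}$)
$m{\left(O,D \right)} = 81$ ($m{\left(O,D \right)} = -3 + 84 = 81$)
$23148 + m{\left(j{\left(Z{\left(-3,3 \right)},10 \right)},-83 \right)} = 23148 + 81 = 23229$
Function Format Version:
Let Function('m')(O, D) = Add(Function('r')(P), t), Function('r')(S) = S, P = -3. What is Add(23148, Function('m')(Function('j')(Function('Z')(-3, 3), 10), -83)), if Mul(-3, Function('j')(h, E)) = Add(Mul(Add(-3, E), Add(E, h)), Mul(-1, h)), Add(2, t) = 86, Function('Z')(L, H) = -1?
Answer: 23229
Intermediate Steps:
t = 84 (t = Add(-2, 86) = 84)
Function('j')(h, E) = Add(Mul(Rational(1, 3), h), Mul(Rational(-1, 3), Add(-3, E), Add(E, h))) (Function('j')(h, E) = Mul(Rational(-1, 3), Add(Mul(Add(-3, E), Add(E, h)), Mul(-1, h))) = Mul(Rational(-1, 3), Add(Mul(-1, h), Mul(Add(-3, E), Add(E, h)))) = Add(Mul(Rational(1, 3), h), Mul(Rational(-1, 3), Add(-3, E), Add(E, h))))
Function('m')(O, D) = 81 (Function('m')(O, D) = Add(-3, 84) = 81)
Add(23148, Function('m')(Function('j')(Function('Z')(-3, 3), 10), -83)) = Add(23148, 81) = 23229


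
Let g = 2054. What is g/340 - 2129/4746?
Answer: 1128053/201705 ≈ 5.5926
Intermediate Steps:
g/340 - 2129/4746 = 2054/340 - 2129/4746 = 2054*(1/340) - 2129*1/4746 = 1027/170 - 2129/4746 = 1128053/201705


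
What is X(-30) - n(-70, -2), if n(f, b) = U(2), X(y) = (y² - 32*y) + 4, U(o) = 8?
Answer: 1856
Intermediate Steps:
X(y) = 4 + y² - 32*y
n(f, b) = 8
X(-30) - n(-70, -2) = (4 + (-30)² - 32*(-30)) - 1*8 = (4 + 900 + 960) - 8 = 1864 - 8 = 1856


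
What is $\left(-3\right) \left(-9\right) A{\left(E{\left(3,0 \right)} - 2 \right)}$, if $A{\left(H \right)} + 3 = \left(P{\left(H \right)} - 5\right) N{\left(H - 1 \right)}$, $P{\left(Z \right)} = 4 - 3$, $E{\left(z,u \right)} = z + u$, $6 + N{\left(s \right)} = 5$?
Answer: $27$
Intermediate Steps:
$N{\left(s \right)} = -1$ ($N{\left(s \right)} = -6 + 5 = -1$)
$E{\left(z,u \right)} = u + z$
$P{\left(Z \right)} = 1$
$A{\left(H \right)} = 1$ ($A{\left(H \right)} = -3 + \left(1 - 5\right) \left(-1\right) = -3 - -4 = -3 + 4 = 1$)
$\left(-3\right) \left(-9\right) A{\left(E{\left(3,0 \right)} - 2 \right)} = \left(-3\right) \left(-9\right) 1 = 27 \cdot 1 = 27$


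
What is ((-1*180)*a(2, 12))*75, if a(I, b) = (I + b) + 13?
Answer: -364500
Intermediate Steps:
a(I, b) = 13 + I + b
((-1*180)*a(2, 12))*75 = ((-1*180)*(13 + 2 + 12))*75 = -180*27*75 = -4860*75 = -364500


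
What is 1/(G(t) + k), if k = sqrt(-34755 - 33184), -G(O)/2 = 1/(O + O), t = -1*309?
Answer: 309/6486883660 - 95481*I*sqrt(67939)/6486883660 ≈ 4.7635e-8 - 0.0038365*I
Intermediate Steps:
t = -309
G(O) = -1/O (G(O) = -2/(O + O) = -2*1/(2*O) = -1/O)
k = I*sqrt(67939) (k = sqrt(-67939) = I*sqrt(67939) ≈ 260.65*I)
1/(G(t) + k) = 1/(-1/(-309) + I*sqrt(67939)) = 1/(-1*(-1/309) + I*sqrt(67939)) = 1/(1/309 + I*sqrt(67939))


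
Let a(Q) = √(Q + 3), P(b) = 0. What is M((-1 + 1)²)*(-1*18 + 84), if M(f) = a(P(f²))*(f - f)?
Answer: 0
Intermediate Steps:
a(Q) = √(3 + Q)
M(f) = 0 (M(f) = √(3 + 0)*(f - f) = √3*0 = 0)
M((-1 + 1)²)*(-1*18 + 84) = 0*(-1*18 + 84) = 0*(-18 + 84) = 0*66 = 0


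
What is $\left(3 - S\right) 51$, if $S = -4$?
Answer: $357$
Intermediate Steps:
$\left(3 - S\right) 51 = \left(3 - -4\right) 51 = \left(3 + 4\right) 51 = 7 \cdot 51 = 357$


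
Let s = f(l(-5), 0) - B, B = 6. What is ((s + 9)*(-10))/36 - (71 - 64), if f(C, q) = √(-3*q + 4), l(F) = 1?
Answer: -151/18 ≈ -8.3889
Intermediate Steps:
f(C, q) = √(4 - 3*q)
s = -4 (s = √(4 - 3*0) - 1*6 = √(4 + 0) - 6 = √4 - 6 = 2 - 6 = -4)
((s + 9)*(-10))/36 - (71 - 64) = ((-4 + 9)*(-10))/36 - (71 - 64) = (5*(-10))*(1/36) - 1*7 = -50*1/36 - 7 = -25/18 - 7 = -151/18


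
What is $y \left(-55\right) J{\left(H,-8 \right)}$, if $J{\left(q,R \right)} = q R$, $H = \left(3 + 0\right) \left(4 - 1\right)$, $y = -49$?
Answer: $-194040$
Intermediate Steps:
$H = 9$ ($H = 3 \cdot 3 = 9$)
$J{\left(q,R \right)} = R q$
$y \left(-55\right) J{\left(H,-8 \right)} = \left(-49\right) \left(-55\right) \left(\left(-8\right) 9\right) = 2695 \left(-72\right) = -194040$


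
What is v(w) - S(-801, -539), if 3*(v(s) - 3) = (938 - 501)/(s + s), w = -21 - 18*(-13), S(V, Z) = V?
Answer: 1027949/1278 ≈ 804.34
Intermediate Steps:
w = 213 (w = -21 + 234 = 213)
v(s) = 3 + 437/(6*s) (v(s) = 3 + ((938 - 501)/(s + s))/3 = 3 + (437/((2*s)))/3 = 3 + (437*(1/(2*s)))/3 = 3 + (437/(2*s))/3 = 3 + 437/(6*s))
v(w) - S(-801, -539) = (3 + (437/6)/213) - 1*(-801) = (3 + (437/6)*(1/213)) + 801 = (3 + 437/1278) + 801 = 4271/1278 + 801 = 1027949/1278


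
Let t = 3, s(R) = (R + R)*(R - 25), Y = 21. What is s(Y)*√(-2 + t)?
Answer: -168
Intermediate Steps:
s(R) = 2*R*(-25 + R) (s(R) = (2*R)*(-25 + R) = 2*R*(-25 + R))
s(Y)*√(-2 + t) = (2*21*(-25 + 21))*√(-2 + 3) = (2*21*(-4))*√1 = -168*1 = -168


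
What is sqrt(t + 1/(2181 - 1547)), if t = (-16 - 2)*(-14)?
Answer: sqrt(101293546)/634 ≈ 15.875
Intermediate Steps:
t = 252 (t = -18*(-14) = 252)
sqrt(t + 1/(2181 - 1547)) = sqrt(252 + 1/(2181 - 1547)) = sqrt(252 + 1/634) = sqrt(159769/634) = sqrt(101293546)/634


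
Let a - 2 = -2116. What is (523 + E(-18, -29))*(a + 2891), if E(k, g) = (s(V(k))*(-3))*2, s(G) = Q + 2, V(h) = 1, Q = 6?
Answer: 369075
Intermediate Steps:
a = -2114 (a = 2 - 2116 = -2114)
s(G) = 8 (s(G) = 6 + 2 = 8)
E(k, g) = -48 (E(k, g) = (8*(-3))*2 = -24*2 = -48)
(523 + E(-18, -29))*(a + 2891) = (523 - 48)*(-2114 + 2891) = 475*777 = 369075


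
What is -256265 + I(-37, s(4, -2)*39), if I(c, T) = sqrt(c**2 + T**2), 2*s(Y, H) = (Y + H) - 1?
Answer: -256265 + sqrt(6997)/2 ≈ -2.5622e+5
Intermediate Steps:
s(Y, H) = -1/2 + H/2 + Y/2 (s(Y, H) = ((Y + H) - 1)/2 = ((H + Y) - 1)/2 = (-1 + H + Y)/2 = -1/2 + H/2 + Y/2)
I(c, T) = sqrt(T**2 + c**2)
-256265 + I(-37, s(4, -2)*39) = -256265 + sqrt(((-1/2 + (1/2)*(-2) + (1/2)*4)*39)**2 + (-37)**2) = -256265 + sqrt(((-1/2 - 1 + 2)*39)**2 + 1369) = -256265 + sqrt(((1/2)*39)**2 + 1369) = -256265 + sqrt((39/2)**2 + 1369) = -256265 + sqrt(1521/4 + 1369) = -256265 + sqrt(6997/4) = -256265 + sqrt(6997)/2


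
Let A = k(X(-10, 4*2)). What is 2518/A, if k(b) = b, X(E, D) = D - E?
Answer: 1259/9 ≈ 139.89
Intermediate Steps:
A = 18 (A = 4*2 - 1*(-10) = 8 + 10 = 18)
2518/A = 2518/18 = 2518*(1/18) = 1259/9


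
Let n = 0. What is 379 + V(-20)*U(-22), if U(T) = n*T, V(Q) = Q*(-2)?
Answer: 379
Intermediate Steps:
V(Q) = -2*Q
U(T) = 0 (U(T) = 0*T = 0)
379 + V(-20)*U(-22) = 379 - 2*(-20)*0 = 379 + 40*0 = 379 + 0 = 379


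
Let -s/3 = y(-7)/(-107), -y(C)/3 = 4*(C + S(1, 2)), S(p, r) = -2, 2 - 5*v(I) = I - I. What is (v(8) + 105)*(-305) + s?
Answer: -3439405/107 ≈ -32144.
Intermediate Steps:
v(I) = ⅖ (v(I) = ⅖ - (I - I)/5 = ⅖ - ⅕*0 = ⅖ + 0 = ⅖)
y(C) = 24 - 12*C (y(C) = -12*(C - 2) = -12*(-2 + C) = -3*(-8 + 4*C) = 24 - 12*C)
s = 324/107 (s = -3*(24 - 12*(-7))/(-107) = -3*(24 + 84)*(-1)/107 = -324*(-1)/107 = -3*(-108/107) = 324/107 ≈ 3.0280)
(v(8) + 105)*(-305) + s = (⅖ + 105)*(-305) + 324/107 = (527/5)*(-305) + 324/107 = -32147 + 324/107 = -3439405/107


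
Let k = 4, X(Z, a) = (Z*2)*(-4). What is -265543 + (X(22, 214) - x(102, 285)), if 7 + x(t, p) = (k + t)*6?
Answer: -266348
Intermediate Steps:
X(Z, a) = -8*Z (X(Z, a) = (2*Z)*(-4) = -8*Z)
x(t, p) = 17 + 6*t (x(t, p) = -7 + (4 + t)*6 = -7 + (24 + 6*t) = 17 + 6*t)
-265543 + (X(22, 214) - x(102, 285)) = -265543 + (-8*22 - (17 + 6*102)) = -265543 + (-176 - (17 + 612)) = -265543 + (-176 - 1*629) = -265543 + (-176 - 629) = -265543 - 805 = -266348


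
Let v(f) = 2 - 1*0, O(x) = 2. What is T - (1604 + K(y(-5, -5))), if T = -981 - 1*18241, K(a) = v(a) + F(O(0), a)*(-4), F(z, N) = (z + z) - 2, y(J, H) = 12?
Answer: -20820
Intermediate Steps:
F(z, N) = -2 + 2*z (F(z, N) = 2*z - 2 = -2 + 2*z)
v(f) = 2 (v(f) = 2 + 0 = 2)
K(a) = -6 (K(a) = 2 + (-2 + 2*2)*(-4) = 2 + (-2 + 4)*(-4) = 2 + 2*(-4) = 2 - 8 = -6)
T = -19222 (T = -981 - 18241 = -19222)
T - (1604 + K(y(-5, -5))) = -19222 - (1604 - 6) = -19222 - 1*1598 = -19222 - 1598 = -20820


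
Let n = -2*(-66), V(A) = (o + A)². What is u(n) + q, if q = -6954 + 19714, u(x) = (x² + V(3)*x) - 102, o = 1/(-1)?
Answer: 30610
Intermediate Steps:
o = -1 (o = 1*(-1) = -1)
V(A) = (-1 + A)²
n = 132
u(x) = -102 + x² + 4*x (u(x) = (x² + (-1 + 3)²*x) - 102 = (x² + 2²*x) - 102 = (x² + 4*x) - 102 = -102 + x² + 4*x)
q = 12760
u(n) + q = (-102 + 132² + 4*132) + 12760 = (-102 + 17424 + 528) + 12760 = 17850 + 12760 = 30610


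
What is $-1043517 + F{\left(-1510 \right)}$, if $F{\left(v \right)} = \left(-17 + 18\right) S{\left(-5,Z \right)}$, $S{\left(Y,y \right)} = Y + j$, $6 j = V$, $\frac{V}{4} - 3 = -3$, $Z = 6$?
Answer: $-1043522$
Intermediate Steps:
$V = 0$ ($V = 12 + 4 \left(-3\right) = 12 - 12 = 0$)
$j = 0$ ($j = \frac{1}{6} \cdot 0 = 0$)
$S{\left(Y,y \right)} = Y$ ($S{\left(Y,y \right)} = Y + 0 = Y$)
$F{\left(v \right)} = -5$ ($F{\left(v \right)} = \left(-17 + 18\right) \left(-5\right) = 1 \left(-5\right) = -5$)
$-1043517 + F{\left(-1510 \right)} = -1043517 - 5 = -1043522$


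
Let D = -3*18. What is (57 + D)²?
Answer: 9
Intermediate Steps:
D = -54
(57 + D)² = (57 - 54)² = 3² = 9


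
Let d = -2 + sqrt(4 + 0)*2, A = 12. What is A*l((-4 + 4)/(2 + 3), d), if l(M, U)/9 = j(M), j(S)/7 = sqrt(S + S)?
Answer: 0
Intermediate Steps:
j(S) = 7*sqrt(2)*sqrt(S) (j(S) = 7*sqrt(S + S) = 7*sqrt(2*S) = 7*(sqrt(2)*sqrt(S)) = 7*sqrt(2)*sqrt(S))
d = 2 (d = -2 + sqrt(4)*2 = -2 + 2*2 = -2 + 4 = 2)
l(M, U) = 63*sqrt(2)*sqrt(M) (l(M, U) = 9*(7*sqrt(2)*sqrt(M)) = 63*sqrt(2)*sqrt(M))
A*l((-4 + 4)/(2 + 3), d) = 12*(63*sqrt(2)*sqrt((-4 + 4)/(2 + 3))) = 12*(63*sqrt(2)*sqrt(0/5)) = 12*(63*sqrt(2)*sqrt(0*(1/5))) = 12*(63*sqrt(2)*sqrt(0)) = 12*(63*sqrt(2)*0) = 12*0 = 0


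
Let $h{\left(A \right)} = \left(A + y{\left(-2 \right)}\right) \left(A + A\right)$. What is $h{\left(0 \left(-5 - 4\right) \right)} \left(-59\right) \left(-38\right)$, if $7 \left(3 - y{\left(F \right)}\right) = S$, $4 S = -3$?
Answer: $0$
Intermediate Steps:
$S = - \frac{3}{4}$ ($S = \frac{1}{4} \left(-3\right) = - \frac{3}{4} \approx -0.75$)
$y{\left(F \right)} = \frac{87}{28}$ ($y{\left(F \right)} = 3 - - \frac{3}{28} = 3 + \frac{3}{28} = \frac{87}{28}$)
$h{\left(A \right)} = 2 A \left(\frac{87}{28} + A\right)$ ($h{\left(A \right)} = \left(A + \frac{87}{28}\right) \left(A + A\right) = \left(\frac{87}{28} + A\right) 2 A = 2 A \left(\frac{87}{28} + A\right)$)
$h{\left(0 \left(-5 - 4\right) \right)} \left(-59\right) \left(-38\right) = \frac{0 \left(-5 - 4\right) \left(87 + 28 \cdot 0 \left(-5 - 4\right)\right)}{14} \left(-59\right) \left(-38\right) = \frac{0 \left(-9\right) \left(87 + 28 \cdot 0 \left(-9\right)\right)}{14} \left(-59\right) \left(-38\right) = \frac{1}{14} \cdot 0 \left(87 + 28 \cdot 0\right) \left(-59\right) \left(-38\right) = \frac{1}{14} \cdot 0 \left(87 + 0\right) \left(-59\right) \left(-38\right) = \frac{1}{14} \cdot 0 \cdot 87 \left(-59\right) \left(-38\right) = 0 \left(-59\right) \left(-38\right) = 0 \left(-38\right) = 0$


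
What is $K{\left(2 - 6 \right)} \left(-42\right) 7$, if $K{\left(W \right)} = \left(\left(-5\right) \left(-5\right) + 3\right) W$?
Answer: $32928$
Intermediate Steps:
$K{\left(W \right)} = 28 W$ ($K{\left(W \right)} = \left(25 + 3\right) W = 28 W$)
$K{\left(2 - 6 \right)} \left(-42\right) 7 = 28 \left(2 - 6\right) \left(-42\right) 7 = 28 \left(-4\right) \left(-42\right) 7 = \left(-112\right) \left(-42\right) 7 = 4704 \cdot 7 = 32928$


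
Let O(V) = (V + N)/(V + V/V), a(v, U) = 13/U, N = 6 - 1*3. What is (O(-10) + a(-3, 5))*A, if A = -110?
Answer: -3344/9 ≈ -371.56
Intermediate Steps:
N = 3 (N = 6 - 3 = 3)
O(V) = (3 + V)/(1 + V) (O(V) = (V + 3)/(V + V/V) = (3 + V)/(V + 1) = (3 + V)/(1 + V))
(O(-10) + a(-3, 5))*A = ((3 - 10)/(1 - 10) + 13/5)*(-110) = (-7/(-9) + 13*(⅕))*(-110) = (-⅑*(-7) + 13/5)*(-110) = (7/9 + 13/5)*(-110) = (152/45)*(-110) = -3344/9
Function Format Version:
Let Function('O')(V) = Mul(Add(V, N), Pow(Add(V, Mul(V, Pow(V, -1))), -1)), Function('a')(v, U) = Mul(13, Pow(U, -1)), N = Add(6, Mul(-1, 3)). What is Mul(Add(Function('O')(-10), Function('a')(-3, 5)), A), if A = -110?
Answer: Rational(-3344, 9) ≈ -371.56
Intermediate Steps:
N = 3 (N = Add(6, -3) = 3)
Function('O')(V) = Mul(Pow(Add(1, V), -1), Add(3, V)) (Function('O')(V) = Mul(Add(V, 3), Pow(Add(V, Mul(V, Pow(V, -1))), -1)) = Mul(Add(3, V), Pow(Add(V, 1), -1)) = Mul(Add(3, V), Pow(Add(1, V), -1)) = Mul(Pow(Add(1, V), -1), Add(3, V)))
Mul(Add(Function('O')(-10), Function('a')(-3, 5)), A) = Mul(Add(Mul(Pow(Add(1, -10), -1), Add(3, -10)), Mul(13, Pow(5, -1))), -110) = Mul(Add(Mul(Pow(-9, -1), -7), Mul(13, Rational(1, 5))), -110) = Mul(Add(Mul(Rational(-1, 9), -7), Rational(13, 5)), -110) = Mul(Add(Rational(7, 9), Rational(13, 5)), -110) = Mul(Rational(152, 45), -110) = Rational(-3344, 9)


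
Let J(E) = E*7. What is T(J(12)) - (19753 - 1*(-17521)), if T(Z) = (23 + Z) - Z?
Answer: -37251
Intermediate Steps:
J(E) = 7*E
T(Z) = 23
T(J(12)) - (19753 - 1*(-17521)) = 23 - (19753 - 1*(-17521)) = 23 - (19753 + 17521) = 23 - 1*37274 = 23 - 37274 = -37251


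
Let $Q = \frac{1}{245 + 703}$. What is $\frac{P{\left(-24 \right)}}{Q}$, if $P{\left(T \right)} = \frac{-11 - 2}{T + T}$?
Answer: $\frac{1027}{4} \approx 256.75$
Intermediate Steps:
$P{\left(T \right)} = - \frac{13}{2 T}$
$Q = \frac{1}{948} \approx 0.0010549$
$\frac{P{\left(-24 \right)}}{Q} = - \frac{13}{2 \left(-24\right)} \frac{1}{\frac{1}{948}} = \left(- \frac{13}{2}\right) \left(- \frac{1}{24}\right) 948 = \frac{13}{48} \cdot 948 = \frac{1027}{4}$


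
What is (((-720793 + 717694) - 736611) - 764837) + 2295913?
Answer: 791366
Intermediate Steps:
(((-720793 + 717694) - 736611) - 764837) + 2295913 = ((-3099 - 736611) - 764837) + 2295913 = (-739710 - 764837) + 2295913 = -1504547 + 2295913 = 791366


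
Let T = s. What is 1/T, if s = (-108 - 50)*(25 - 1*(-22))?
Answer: -1/7426 ≈ -0.00013466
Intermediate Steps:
s = -7426 (s = -158*(25 + 22) = -158*47 = -7426)
T = -7426
1/T = 1/(-7426) = -1/7426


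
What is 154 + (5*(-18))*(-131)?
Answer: 11944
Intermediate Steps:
154 + (5*(-18))*(-131) = 154 - 90*(-131) = 154 + 11790 = 11944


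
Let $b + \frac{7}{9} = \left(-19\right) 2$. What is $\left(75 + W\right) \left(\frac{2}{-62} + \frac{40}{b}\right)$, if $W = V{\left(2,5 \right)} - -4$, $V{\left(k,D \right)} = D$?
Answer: $- \frac{966756}{10819} \approx -89.357$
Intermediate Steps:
$b = - \frac{349}{9}$ ($b = - \frac{7}{9} - 38 = - \frac{349}{9} \approx -38.778$)
$W = 9$ ($W = 5 - -4 = 5 + 4 = 9$)
$\left(75 + W\right) \left(\frac{2}{-62} + \frac{40}{b}\right) = \left(75 + 9\right) \left(\frac{2}{-62} + \frac{40}{- \frac{349}{9}}\right) = 84 \left(2 \left(- \frac{1}{62}\right) + 40 \left(- \frac{9}{349}\right)\right) = 84 \left(- \frac{1}{31} - \frac{360}{349}\right) = 84 \left(- \frac{11509}{10819}\right) = - \frac{966756}{10819}$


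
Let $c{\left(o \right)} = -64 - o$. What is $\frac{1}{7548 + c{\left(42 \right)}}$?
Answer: $\frac{1}{7442} \approx 0.00013437$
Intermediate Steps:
$\frac{1}{7548 + c{\left(42 \right)}} = \frac{1}{7548 - 106} = \frac{1}{7442}$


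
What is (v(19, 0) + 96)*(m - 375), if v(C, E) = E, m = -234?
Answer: -58464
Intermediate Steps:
(v(19, 0) + 96)*(m - 375) = (0 + 96)*(-234 - 375) = 96*(-609) = -58464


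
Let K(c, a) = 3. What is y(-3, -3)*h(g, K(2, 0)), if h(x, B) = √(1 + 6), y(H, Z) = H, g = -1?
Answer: -3*√7 ≈ -7.9373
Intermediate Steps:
h(x, B) = √7
y(-3, -3)*h(g, K(2, 0)) = -3*√7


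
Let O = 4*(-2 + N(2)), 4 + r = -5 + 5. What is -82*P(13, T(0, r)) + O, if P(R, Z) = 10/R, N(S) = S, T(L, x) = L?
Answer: -820/13 ≈ -63.077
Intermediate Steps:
r = -4 (r = -4 + (-5 + 5) = -4 + 0 = -4)
O = 0 (O = 4*(-2 + 2) = 4*0 = 0)
-82*P(13, T(0, r)) + O = -820/13 + 0 = -820/13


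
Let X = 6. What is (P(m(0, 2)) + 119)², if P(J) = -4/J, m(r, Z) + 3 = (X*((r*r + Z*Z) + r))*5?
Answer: 193738561/13689 ≈ 14153.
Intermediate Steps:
m(r, Z) = -3 + 30*r + 30*Z² + 30*r² (m(r, Z) = -3 + (6*((r*r + Z*Z) + r))*5 = -3 + (6*((r² + Z²) + r))*5 = -3 + (6*((Z² + r²) + r))*5 = -3 + (6*(r + Z² + r²))*5 = -3 + (6*r + 6*Z² + 6*r²)*5 = -3 + (30*r + 30*Z² + 30*r²) = -3 + 30*r + 30*Z² + 30*r²)
(P(m(0, 2)) + 119)² = (-4/(-3 + 30*0 + 30*2² + 30*0²) + 119)² = (-4/(-3 + 0 + 30*4 + 30*0) + 119)² = (-4/(-3 + 0 + 120 + 0) + 119)² = (-4/117 + 119)² = (13919/117)² = 193738561/13689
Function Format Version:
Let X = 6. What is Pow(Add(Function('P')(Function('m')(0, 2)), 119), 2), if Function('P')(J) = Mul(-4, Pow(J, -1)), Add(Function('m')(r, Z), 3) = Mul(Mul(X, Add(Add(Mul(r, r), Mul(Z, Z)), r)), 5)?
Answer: Rational(193738561, 13689) ≈ 14153.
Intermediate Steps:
Function('m')(r, Z) = Add(-3, Mul(30, r), Mul(30, Pow(Z, 2)), Mul(30, Pow(r, 2))) (Function('m')(r, Z) = Add(-3, Mul(Mul(6, Add(Add(Mul(r, r), Mul(Z, Z)), r)), 5)) = Add(-3, Mul(Mul(6, Add(Add(Pow(r, 2), Pow(Z, 2)), r)), 5)) = Add(-3, Mul(Mul(6, Add(Add(Pow(Z, 2), Pow(r, 2)), r)), 5)) = Add(-3, Mul(Mul(6, Add(r, Pow(Z, 2), Pow(r, 2))), 5)) = Add(-3, Mul(Add(Mul(6, r), Mul(6, Pow(Z, 2)), Mul(6, Pow(r, 2))), 5)) = Add(-3, Add(Mul(30, r), Mul(30, Pow(Z, 2)), Mul(30, Pow(r, 2)))) = Add(-3, Mul(30, r), Mul(30, Pow(Z, 2)), Mul(30, Pow(r, 2))))
Pow(Add(Function('P')(Function('m')(0, 2)), 119), 2) = Pow(Add(Mul(-4, Pow(Add(-3, Mul(30, 0), Mul(30, Pow(2, 2)), Mul(30, Pow(0, 2))), -1)), 119), 2) = Pow(Add(Mul(-4, Pow(Add(-3, 0, Mul(30, 4), Mul(30, 0)), -1)), 119), 2) = Pow(Add(Mul(-4, Pow(Add(-3, 0, 120, 0), -1)), 119), 2) = Pow(Add(Mul(-4, Pow(117, -1)), 119), 2) = Pow(Add(Mul(-4, Rational(1, 117)), 119), 2) = Pow(Add(Rational(-4, 117), 119), 2) = Pow(Rational(13919, 117), 2) = Rational(193738561, 13689)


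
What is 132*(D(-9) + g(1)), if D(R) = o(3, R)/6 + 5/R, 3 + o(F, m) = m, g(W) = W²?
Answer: -616/3 ≈ -205.33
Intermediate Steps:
o(F, m) = -3 + m
D(R) = -½ + 5/R + R/6 (D(R) = (-3 + R)/6 + 5/R = (-3 + R)*(⅙) + 5/R = (-½ + R/6) + 5/R = -½ + 5/R + R/6)
132*(D(-9) + g(1)) = 132*((⅙)*(30 - 9*(-3 - 9))/(-9) + 1²) = 132*((⅙)*(-⅑)*(30 - 9*(-12)) + 1) = 132*((⅙)*(-⅑)*(30 + 108) + 1) = 132*((⅙)*(-⅑)*138 + 1) = 132*(-23/9 + 1) = 132*(-14/9) = -616/3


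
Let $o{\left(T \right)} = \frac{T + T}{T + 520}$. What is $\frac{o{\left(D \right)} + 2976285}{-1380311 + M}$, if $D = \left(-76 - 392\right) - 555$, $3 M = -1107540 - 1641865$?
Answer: $- \frac{4491220203}{3465840014} \approx -1.2959$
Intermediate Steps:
$M = - \frac{2749405}{3}$ ($M = \frac{-1107540 - 1641865}{3} = \frac{1}{3} \left(-2749405\right) = - \frac{2749405}{3} \approx -9.1647 \cdot 10^{5}$)
$D = -1023$ ($D = -468 - 555 = -1023$)
$o{\left(T \right)} = \frac{2 T}{520 + T}$
$\frac{o{\left(D \right)} + 2976285}{-1380311 + M} = \frac{2 \left(-1023\right) \frac{1}{520 - 1023} + 2976285}{-1380311 - \frac{2749405}{3}} = \frac{2 \left(-1023\right) \frac{1}{-503} + 2976285}{- \frac{6890338}{3}} = \left(2 \left(-1023\right) \left(- \frac{1}{503}\right) + 2976285\right) \left(- \frac{3}{6890338}\right) = \left(\frac{2046}{503} + 2976285\right) \left(- \frac{3}{6890338}\right) = \frac{1497073401}{503} \left(- \frac{3}{6890338}\right) = - \frac{4491220203}{3465840014}$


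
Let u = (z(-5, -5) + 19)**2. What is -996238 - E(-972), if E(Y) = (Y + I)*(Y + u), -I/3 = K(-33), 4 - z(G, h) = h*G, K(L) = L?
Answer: -1841302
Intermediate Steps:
z(G, h) = 4 - G*h (z(G, h) = 4 - h*G = 4 - G*h)
I = 99 (I = -3*(-33) = 99)
u = 4 (u = ((4 - 1*(-5)*(-5)) + 19)**2 = ((4 - 25) + 19)**2 = (-21 + 19)**2 = (-2)**2 = 4)
E(Y) = (4 + Y)*(99 + Y) (E(Y) = (Y + 99)*(Y + 4) = (99 + Y)*(4 + Y) = (4 + Y)*(99 + Y))
-996238 - E(-972) = -996238 - (396 + (-972)**2 + 103*(-972)) = -996238 - (396 + 944784 - 100116) = -996238 - 1*845064 = -996238 - 845064 = -1841302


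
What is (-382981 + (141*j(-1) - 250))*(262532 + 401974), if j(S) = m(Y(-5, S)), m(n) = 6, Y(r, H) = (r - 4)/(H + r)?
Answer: -254097126810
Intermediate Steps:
Y(r, H) = (-4 + r)/(H + r)
j(S) = 6
(-382981 + (141*j(-1) - 250))*(262532 + 401974) = (-382981 + (141*6 - 250))*(262532 + 401974) = (-382981 + (846 - 250))*664506 = (-382981 + 596)*664506 = -382385*664506 = -254097126810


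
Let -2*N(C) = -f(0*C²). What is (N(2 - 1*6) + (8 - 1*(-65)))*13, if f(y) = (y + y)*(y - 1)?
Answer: 949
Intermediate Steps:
f(y) = 2*y*(-1 + y) (f(y) = (2*y)*(-1 + y) = 2*y*(-1 + y))
N(C) = 0 (N(C) = -(-1)*2*(0*C²)*(-1 + 0*C²)/2 = -(-1)*2*0*(-1 + 0)/2 = -(-1)*2*0*(-1)/2 = -(-1)*0/2 = -½*0 = 0)
(N(2 - 1*6) + (8 - 1*(-65)))*13 = (0 + (8 - 1*(-65)))*13 = (0 + (8 + 65))*13 = (0 + 73)*13 = 73*13 = 949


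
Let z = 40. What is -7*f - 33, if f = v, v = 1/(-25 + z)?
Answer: -502/15 ≈ -33.467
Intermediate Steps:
v = 1/15 (v = 1/(-25 + 40) = 1/15 ≈ 0.066667)
f = 1/15 ≈ 0.066667
-7*f - 33 = -7*1/15 - 33 = -7/15 - 33 = -502/15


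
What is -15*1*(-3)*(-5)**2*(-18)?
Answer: -20250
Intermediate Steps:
-15*1*(-3)*(-5)**2*(-18) = -(-45)*25*(-18) = -15*(-75)*(-18) = 1125*(-18) = -20250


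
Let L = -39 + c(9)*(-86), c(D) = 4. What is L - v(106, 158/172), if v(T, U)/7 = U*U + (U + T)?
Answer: -8411745/7396 ≈ -1137.3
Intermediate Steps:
v(T, U) = 7*T + 7*U + 7*U² (v(T, U) = 7*(U*U + (U + T)) = 7*(U² + (T + U)) = 7*(T + U + U²) = 7*T + 7*U + 7*U²)
L = -383 (L = -39 + 4*(-86) = -39 - 344 = -383)
L - v(106, 158/172) = -383 - (7*106 + 7*(158/172) + 7*(158/172)²) = -383 - (742 + 7*(158*(1/172)) + 7*(158*(1/172))²) = -383 - (742 + 7*(79/86) + 7*(79/86)²) = -383 - (742 + 553/86 + 7*(6241/7396)) = -383 - (742 + 553/86 + 43687/7396) = -383 - 1*5579077/7396 = -383 - 5579077/7396 = -8411745/7396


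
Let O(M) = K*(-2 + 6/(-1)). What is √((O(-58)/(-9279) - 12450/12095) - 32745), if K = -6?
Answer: I*√1833117452016358263/7481967 ≈ 180.96*I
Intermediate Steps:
O(M) = 48 (O(M) = -6*(-2 + 6/(-1)) = -6*(-2 + 6*(-1)) = -6*(-2 - 6) = -6*(-8) = 48)
√((O(-58)/(-9279) - 12450/12095) - 32745) = √((48/(-9279) - 12450/12095) - 32745) = √((48*(-1/9279) - 12450*1/12095) - 32745) = √((-16/3093 - 2490/2419) - 32745) = √(-7740274/7481967 - 32745) = √(-245004749689/7481967) = I*√1833117452016358263/7481967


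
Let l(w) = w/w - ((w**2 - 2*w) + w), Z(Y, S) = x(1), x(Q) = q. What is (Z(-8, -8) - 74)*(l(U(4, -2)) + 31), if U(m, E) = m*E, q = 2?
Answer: 2880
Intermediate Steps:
x(Q) = 2
Z(Y, S) = 2
U(m, E) = E*m
l(w) = 1 + w - w**2 (l(w) = 1 - (w**2 - w) = 1 + (w - w**2) = 1 + w - w**2)
(Z(-8, -8) - 74)*(l(U(4, -2)) + 31) = (2 - 74)*((1 - 2*4 - (-2*4)**2) + 31) = -72*((1 - 8 - 1*(-8)**2) + 31) = -72*((1 - 8 - 1*64) + 31) = -72*((1 - 8 - 64) + 31) = -72*(-71 + 31) = -72*(-40) = 2880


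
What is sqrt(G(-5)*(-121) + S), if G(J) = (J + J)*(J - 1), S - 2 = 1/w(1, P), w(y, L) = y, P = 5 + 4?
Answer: I*sqrt(7257) ≈ 85.188*I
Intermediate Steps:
P = 9
S = 3 (S = 2 + 1/1 = 2 + 1 = 3)
G(J) = 2*J*(-1 + J) (G(J) = (2*J)*(-1 + J) = 2*J*(-1 + J))
sqrt(G(-5)*(-121) + S) = sqrt((2*(-5)*(-1 - 5))*(-121) + 3) = sqrt((2*(-5)*(-6))*(-121) + 3) = sqrt(60*(-121) + 3) = sqrt(-7260 + 3) = sqrt(-7257) = I*sqrt(7257)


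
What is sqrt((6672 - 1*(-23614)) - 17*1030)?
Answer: 2*sqrt(3194) ≈ 113.03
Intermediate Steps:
sqrt((6672 - 1*(-23614)) - 17*1030) = sqrt((6672 + 23614) - 17510) = sqrt(30286 - 17510) = sqrt(12776) = 2*sqrt(3194)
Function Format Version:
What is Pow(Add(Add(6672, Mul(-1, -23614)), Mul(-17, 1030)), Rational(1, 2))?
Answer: Mul(2, Pow(3194, Rational(1, 2))) ≈ 113.03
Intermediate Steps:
Pow(Add(Add(6672, Mul(-1, -23614)), Mul(-17, 1030)), Rational(1, 2)) = Pow(Add(Add(6672, 23614), -17510), Rational(1, 2)) = Pow(Add(30286, -17510), Rational(1, 2)) = Pow(12776, Rational(1, 2)) = Mul(2, Pow(3194, Rational(1, 2)))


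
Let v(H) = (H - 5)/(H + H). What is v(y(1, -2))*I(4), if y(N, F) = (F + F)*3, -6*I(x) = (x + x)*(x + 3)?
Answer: -119/18 ≈ -6.6111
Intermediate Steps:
I(x) = -x*(3 + x)/3 (I(x) = -(x + x)*(x + 3)/6 = -2*x*(3 + x)/6 = -x*(3 + x)/3)
y(N, F) = 6*F (y(N, F) = (2*F)*3 = 6*F)
v(H) = (-5 + H)/(2*H) (v(H) = (-5 + H)/((2*H)) = (-5 + H)*(1/(2*H)) = (-5 + H)/(2*H))
v(y(1, -2))*I(4) = ((-5 + 6*(-2))/(2*((6*(-2)))))*(-⅓*4*(3 + 4)) = ((½)*(-5 - 12)/(-12))*(-⅓*4*7) = ((½)*(-1/12)*(-17))*(-28/3) = (17/24)*(-28/3) = -119/18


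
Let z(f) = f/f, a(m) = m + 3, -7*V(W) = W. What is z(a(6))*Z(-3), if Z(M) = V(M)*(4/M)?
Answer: -4/7 ≈ -0.57143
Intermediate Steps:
V(W) = -W/7
a(m) = 3 + m
z(f) = 1
Z(M) = -4/7 (Z(M) = (-M/7)*(4/M) = -4/7)
z(a(6))*Z(-3) = 1*(-4/7) = -4/7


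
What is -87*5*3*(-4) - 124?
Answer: 5096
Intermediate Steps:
-87*5*3*(-4) - 124 = -1305*(-4) - 124 = -87*(-60) - 124 = 5220 - 124 = 5096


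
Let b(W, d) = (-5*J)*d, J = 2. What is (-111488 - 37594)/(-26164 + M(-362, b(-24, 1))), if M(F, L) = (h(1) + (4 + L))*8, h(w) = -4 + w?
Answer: 74541/13118 ≈ 5.6823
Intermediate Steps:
b(W, d) = -10*d (b(W, d) = (-5*2)*d = -10*d)
M(F, L) = 8 + 8*L (M(F, L) = ((-4 + 1) + (4 + L))*8 = (-3 + (4 + L))*8 = (1 + L)*8 = 8 + 8*L)
(-111488 - 37594)/(-26164 + M(-362, b(-24, 1))) = (-111488 - 37594)/(-26164 + (8 + 8*(-10*1))) = -149082/(-26164 + (8 + 8*(-10))) = -149082/(-26164 + (8 - 80)) = -149082/(-26164 - 72) = -149082/(-26236) = -149082*(-1/26236) = 74541/13118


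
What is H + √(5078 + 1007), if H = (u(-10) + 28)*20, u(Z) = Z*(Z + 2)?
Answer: 2160 + √6085 ≈ 2238.0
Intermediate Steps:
u(Z) = Z*(2 + Z)
H = 2160 (H = (-10*(2 - 10) + 28)*20 = (-10*(-8) + 28)*20 = (80 + 28)*20 = 108*20 = 2160)
H + √(5078 + 1007) = 2160 + √(5078 + 1007) = 2160 + √6085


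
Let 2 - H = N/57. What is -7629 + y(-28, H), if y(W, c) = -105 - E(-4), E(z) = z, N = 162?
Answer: -7730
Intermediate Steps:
H = -16/19 (H = 2 - 162/57 = 2 - 1*54/19 = 2 - 54/19 = -16/19 ≈ -0.84210)
y(W, c) = -101 (y(W, c) = -105 - 1*(-4) = -105 + 4 = -101)
-7629 + y(-28, H) = -7629 - 101 = -7730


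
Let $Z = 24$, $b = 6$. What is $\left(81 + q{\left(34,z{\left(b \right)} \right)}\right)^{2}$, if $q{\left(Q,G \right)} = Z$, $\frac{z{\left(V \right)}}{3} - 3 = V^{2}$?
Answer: $11025$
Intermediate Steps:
$z{\left(V \right)} = 9 + 3 V^{2}$
$q{\left(Q,G \right)} = 24$
$\left(81 + q{\left(34,z{\left(b \right)} \right)}\right)^{2} = \left(81 + 24\right)^{2} = 105^{2} = 11025$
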